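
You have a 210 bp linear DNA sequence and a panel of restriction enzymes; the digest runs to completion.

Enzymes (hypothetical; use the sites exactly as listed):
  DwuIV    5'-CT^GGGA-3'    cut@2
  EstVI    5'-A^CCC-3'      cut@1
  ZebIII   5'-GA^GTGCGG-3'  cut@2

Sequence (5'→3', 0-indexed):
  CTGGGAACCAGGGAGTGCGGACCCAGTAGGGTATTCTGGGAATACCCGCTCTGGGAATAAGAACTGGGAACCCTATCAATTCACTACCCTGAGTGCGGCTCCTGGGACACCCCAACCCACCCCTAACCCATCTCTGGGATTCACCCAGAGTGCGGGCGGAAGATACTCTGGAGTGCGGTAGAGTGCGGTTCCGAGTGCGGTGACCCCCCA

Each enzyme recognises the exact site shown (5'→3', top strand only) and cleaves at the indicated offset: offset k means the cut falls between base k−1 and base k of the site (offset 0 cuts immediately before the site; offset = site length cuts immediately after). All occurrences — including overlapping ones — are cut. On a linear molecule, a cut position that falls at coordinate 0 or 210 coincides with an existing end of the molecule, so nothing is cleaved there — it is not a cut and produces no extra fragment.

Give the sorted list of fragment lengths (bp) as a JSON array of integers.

Site scan:
  DwuIV (CTGGGA, off=2): starts [0, 35, 50, 63, 101, 133] → cuts [2, 37, 52, 65, 103, 135]
  EstVI (ACCC, off=1): starts [20, 43, 69, 85, 108, 114, 118, 125, 142, 202] → cuts [21, 44, 70, 86, 109, 115, 119, 126, 143, 203]
  ZebIII (GAGTGCGG, off=2): starts [12, 90, 147, 170, 180, 192] → cuts [14, 92, 149, 172, 182, 194]

Pooled cuts: [2, 14, 21, 37, 44, 52, 65, 70, 86, 92, 103, 109, 115, 119, 126, 135, 143, 149, 172, 182, 194, 203]

Fragment lengths:
  [0,2): 2 bp
  [2,14): 12 bp
  [14,21): 7 bp
  [21,37): 16 bp
  [37,44): 7 bp
  [44,52): 8 bp
  [52,65): 13 bp
  [65,70): 5 bp
  [70,86): 16 bp
  [86,92): 6 bp
  [92,103): 11 bp
  [103,109): 6 bp
  [109,115): 6 bp
  [115,119): 4 bp
  [119,126): 7 bp
  [126,135): 9 bp
  [135,143): 8 bp
  [143,149): 6 bp
  [149,172): 23 bp
  [172,182): 10 bp
  [182,194): 12 bp
  [194,203): 9 bp
  [203,210): 7 bp

[2,4,5,6,6,6,6,7,7,7,7,8,8,9,9,10,11,12,12,13,16,16,23]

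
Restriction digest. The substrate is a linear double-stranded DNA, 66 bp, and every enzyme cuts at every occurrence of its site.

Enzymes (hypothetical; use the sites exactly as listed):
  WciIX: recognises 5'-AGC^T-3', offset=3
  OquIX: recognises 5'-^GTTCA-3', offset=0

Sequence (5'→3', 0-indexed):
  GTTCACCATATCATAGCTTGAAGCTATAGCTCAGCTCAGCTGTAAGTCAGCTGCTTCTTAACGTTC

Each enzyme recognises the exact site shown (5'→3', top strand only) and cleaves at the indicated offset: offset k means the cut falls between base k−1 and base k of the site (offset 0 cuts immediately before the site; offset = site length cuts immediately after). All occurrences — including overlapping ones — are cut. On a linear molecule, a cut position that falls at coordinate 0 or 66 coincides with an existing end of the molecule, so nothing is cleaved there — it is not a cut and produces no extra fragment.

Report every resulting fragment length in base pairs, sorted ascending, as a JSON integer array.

Site scan:
  WciIX (AGCT, off=3): starts [14, 21, 27, 32, 37, 48] → cuts [17, 24, 30, 35, 40, 51]
  OquIX (GTTCA, off=0): starts [0] → cuts [] (position 0 is a terminus of the linear molecule — no cut)

Pooled cuts: [17, 24, 30, 35, 40, 51]

Fragments:
  [0,17): 17 bp
  [17,24): 7 bp
  [24,30): 6 bp
  [30,35): 5 bp
  [35,40): 5 bp
  [40,51): 11 bp
  [51,66): 15 bp

[5,5,6,7,11,15,17]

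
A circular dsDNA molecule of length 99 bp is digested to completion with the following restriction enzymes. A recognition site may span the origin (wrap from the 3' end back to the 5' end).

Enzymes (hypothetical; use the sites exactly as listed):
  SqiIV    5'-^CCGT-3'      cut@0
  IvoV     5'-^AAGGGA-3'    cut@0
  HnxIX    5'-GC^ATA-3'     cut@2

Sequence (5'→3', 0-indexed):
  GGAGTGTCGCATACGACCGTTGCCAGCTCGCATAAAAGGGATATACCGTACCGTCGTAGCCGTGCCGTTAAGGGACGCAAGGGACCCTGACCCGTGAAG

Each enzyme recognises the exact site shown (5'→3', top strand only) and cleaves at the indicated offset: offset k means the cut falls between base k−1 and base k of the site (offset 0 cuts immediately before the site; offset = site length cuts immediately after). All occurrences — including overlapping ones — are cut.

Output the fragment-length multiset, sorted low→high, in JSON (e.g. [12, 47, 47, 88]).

[4,5,5,5,5,6,9,9,10,13,13,15]

Site scan:
  SqiIV CCGT/0: at [16, 45, 50, 59, 64, 91] ⇒ [16, 45, 50, 59, 64, 91]
  IvoV AAGGGA/0: at [35, 69, 78, 96] ⇒ [35, 69, 78, 96]
  HnxIX GCATA/2: at [8, 29] ⇒ [10, 31]

Pooled cuts: [10, 16, 31, 35, 45, 50, 59, 64, 69, 78, 91, 96]

Fragment lengths:
  10→16: 6 bp
  16→31: 15 bp
  31→35: 4 bp
  35→45: 10 bp
  45→50: 5 bp
  50→59: 9 bp
  59→64: 5 bp
  64→69: 5 bp
  69→78: 9 bp
  78→91: 13 bp
  91→96: 5 bp
  96→10 (wrap): 99-96+10 = 13 bp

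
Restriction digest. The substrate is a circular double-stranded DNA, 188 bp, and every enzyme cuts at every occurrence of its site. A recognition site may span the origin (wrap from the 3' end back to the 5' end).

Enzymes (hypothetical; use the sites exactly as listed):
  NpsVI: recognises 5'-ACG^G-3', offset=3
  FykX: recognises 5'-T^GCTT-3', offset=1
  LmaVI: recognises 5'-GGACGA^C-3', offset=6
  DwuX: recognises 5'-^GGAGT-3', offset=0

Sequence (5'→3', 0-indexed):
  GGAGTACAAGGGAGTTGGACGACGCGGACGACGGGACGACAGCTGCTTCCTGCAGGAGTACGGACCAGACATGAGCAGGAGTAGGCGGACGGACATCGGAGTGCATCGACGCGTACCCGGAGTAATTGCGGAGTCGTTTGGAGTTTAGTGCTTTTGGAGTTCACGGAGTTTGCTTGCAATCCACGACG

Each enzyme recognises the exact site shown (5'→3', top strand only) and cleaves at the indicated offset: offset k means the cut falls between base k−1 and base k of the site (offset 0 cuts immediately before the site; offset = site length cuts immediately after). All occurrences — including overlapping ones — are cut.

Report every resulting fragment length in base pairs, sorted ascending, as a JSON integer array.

Scan for sites:
  NpsVI ACGG/3: at [30, 59, 88, 162, 185] ⇒ [0, 33, 62, 91, 165]
  FykX TGCTT/1: at [43, 148, 170] ⇒ [44, 149, 171]
  LmaVI GGACGAC/6: at [16, 25, 33] ⇒ [22, 31, 39]
  DwuX GGAGT/0: at [0, 10, 54, 77, 97, 118, 129, 139, 155, 164] ⇒ [0, 10, 54, 77, 97, 118, 129, 139, 155, 164]

Pooled cuts: [0, 10, 22, 31, 33, 39, 44, 54, 62, 77, 91, 97, 118, 129, 139, 149, 155, 164, 165, 171]

Fragment lengths:
  0→10: 10 bp
  10→22: 12 bp
  22→31: 9 bp
  31→33: 2 bp
  33→39: 6 bp
  39→44: 5 bp
  44→54: 10 bp
  54→62: 8 bp
  62→77: 15 bp
  77→91: 14 bp
  91→97: 6 bp
  97→118: 21 bp
  118→129: 11 bp
  129→139: 10 bp
  139→149: 10 bp
  149→155: 6 bp
  155→164: 9 bp
  164→165: 1 bp
  165→171: 6 bp
  171→0 (wrap): 188-171+0 = 17 bp

[1,2,5,6,6,6,6,8,9,9,10,10,10,10,11,12,14,15,17,21]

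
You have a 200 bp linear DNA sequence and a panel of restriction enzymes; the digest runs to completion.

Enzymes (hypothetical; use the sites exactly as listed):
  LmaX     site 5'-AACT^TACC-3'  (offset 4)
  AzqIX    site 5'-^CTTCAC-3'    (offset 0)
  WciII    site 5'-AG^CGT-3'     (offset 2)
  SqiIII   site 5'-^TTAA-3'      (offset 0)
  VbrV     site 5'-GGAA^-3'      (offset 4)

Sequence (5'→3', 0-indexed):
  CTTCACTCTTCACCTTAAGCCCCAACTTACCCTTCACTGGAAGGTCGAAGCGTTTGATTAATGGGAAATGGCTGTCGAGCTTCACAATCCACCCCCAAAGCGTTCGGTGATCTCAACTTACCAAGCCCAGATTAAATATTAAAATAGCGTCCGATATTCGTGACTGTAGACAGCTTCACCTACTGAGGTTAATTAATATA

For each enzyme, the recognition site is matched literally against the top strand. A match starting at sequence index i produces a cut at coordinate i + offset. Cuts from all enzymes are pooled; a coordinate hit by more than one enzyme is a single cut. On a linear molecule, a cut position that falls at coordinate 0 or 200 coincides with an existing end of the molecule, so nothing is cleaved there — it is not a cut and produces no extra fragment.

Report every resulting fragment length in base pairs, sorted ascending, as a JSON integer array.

Scan for sites:
  LmaX (AACTTACC, off=4): starts [23, 114] → cuts [27, 118]
  AzqIX (CTTCAC, off=0): starts [0, 7, 31, 79, 173] → cuts [7, 31, 79, 173] (position 0 is a terminus of the linear molecule — no cut)
  WciII (AGCGT, off=2): starts [48, 98, 145] → cuts [50, 100, 147]
  SqiIII (TTAA, off=0): starts [14, 57, 131, 138, 188, 192] → cuts [14, 57, 131, 138, 188, 192]
  VbrV (GGAA, off=4): starts [38, 63] → cuts [42, 67]

Pooled cuts: [7, 14, 27, 31, 42, 50, 57, 67, 79, 100, 118, 131, 138, 147, 173, 188, 192]

Fragments:
  [0,7): 7 bp
  [7,14): 7 bp
  [14,27): 13 bp
  [27,31): 4 bp
  [31,42): 11 bp
  [42,50): 8 bp
  [50,57): 7 bp
  [57,67): 10 bp
  [67,79): 12 bp
  [79,100): 21 bp
  [100,118): 18 bp
  [118,131): 13 bp
  [131,138): 7 bp
  [138,147): 9 bp
  [147,173): 26 bp
  [173,188): 15 bp
  [188,192): 4 bp
  [192,200): 8 bp

[4,4,7,7,7,7,8,8,9,10,11,12,13,13,15,18,21,26]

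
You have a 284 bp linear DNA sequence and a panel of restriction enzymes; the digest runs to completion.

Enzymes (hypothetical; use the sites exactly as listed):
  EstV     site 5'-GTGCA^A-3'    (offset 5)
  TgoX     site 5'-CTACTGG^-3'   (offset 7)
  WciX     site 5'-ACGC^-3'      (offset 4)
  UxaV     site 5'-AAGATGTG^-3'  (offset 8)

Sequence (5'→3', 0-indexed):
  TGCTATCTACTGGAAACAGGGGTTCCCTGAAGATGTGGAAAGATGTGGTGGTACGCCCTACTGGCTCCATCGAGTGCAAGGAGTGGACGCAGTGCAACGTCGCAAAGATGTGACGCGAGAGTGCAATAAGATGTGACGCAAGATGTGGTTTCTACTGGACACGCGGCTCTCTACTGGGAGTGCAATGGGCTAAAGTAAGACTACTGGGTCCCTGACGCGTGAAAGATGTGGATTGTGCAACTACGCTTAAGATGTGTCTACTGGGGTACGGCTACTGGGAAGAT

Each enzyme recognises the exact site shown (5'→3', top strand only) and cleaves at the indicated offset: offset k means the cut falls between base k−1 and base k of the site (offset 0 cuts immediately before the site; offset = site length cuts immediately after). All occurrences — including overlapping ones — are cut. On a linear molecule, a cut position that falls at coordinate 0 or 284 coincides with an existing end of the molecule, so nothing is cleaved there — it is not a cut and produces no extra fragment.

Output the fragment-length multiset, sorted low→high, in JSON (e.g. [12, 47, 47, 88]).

Scan for sites:
  EstV GTGCAA/5: at [73, 91, 120, 179, 234] ⇒ [78, 96, 125, 184, 239]
  TgoX CTACTGG/7: at [6, 57, 151, 170, 200, 257, 271] ⇒ [13, 64, 158, 177, 207, 264, 278]
  WciX ACGC/4: at [52, 86, 112, 135, 160, 214, 242] ⇒ [56, 90, 116, 139, 164, 218, 246]
  UxaV AAGATGTG/8: at [29, 39, 104, 127, 139, 222, 248] ⇒ [37, 47, 112, 135, 147, 230, 256]

All cut coordinates (distinct, sorted): [13, 37, 47, 56, 64, 78, 90, 96, 112, 116, 125, 135, 139, 147, 158, 164, 177, 184, 207, 218, 230, 239, 246, 256, 264, 278]

Fragments:
  [0,13): 13 bp
  [13,37): 24 bp
  [37,47): 10 bp
  [47,56): 9 bp
  [56,64): 8 bp
  [64,78): 14 bp
  [78,90): 12 bp
  [90,96): 6 bp
  [96,112): 16 bp
  [112,116): 4 bp
  [116,125): 9 bp
  [125,135): 10 bp
  [135,139): 4 bp
  [139,147): 8 bp
  [147,158): 11 bp
  [158,164): 6 bp
  [164,177): 13 bp
  [177,184): 7 bp
  [184,207): 23 bp
  [207,218): 11 bp
  [218,230): 12 bp
  [230,239): 9 bp
  [239,246): 7 bp
  [246,256): 10 bp
  [256,264): 8 bp
  [264,278): 14 bp
  [278,284): 6 bp

[4,4,6,6,6,7,7,8,8,8,9,9,9,10,10,10,11,11,12,12,13,13,14,14,16,23,24]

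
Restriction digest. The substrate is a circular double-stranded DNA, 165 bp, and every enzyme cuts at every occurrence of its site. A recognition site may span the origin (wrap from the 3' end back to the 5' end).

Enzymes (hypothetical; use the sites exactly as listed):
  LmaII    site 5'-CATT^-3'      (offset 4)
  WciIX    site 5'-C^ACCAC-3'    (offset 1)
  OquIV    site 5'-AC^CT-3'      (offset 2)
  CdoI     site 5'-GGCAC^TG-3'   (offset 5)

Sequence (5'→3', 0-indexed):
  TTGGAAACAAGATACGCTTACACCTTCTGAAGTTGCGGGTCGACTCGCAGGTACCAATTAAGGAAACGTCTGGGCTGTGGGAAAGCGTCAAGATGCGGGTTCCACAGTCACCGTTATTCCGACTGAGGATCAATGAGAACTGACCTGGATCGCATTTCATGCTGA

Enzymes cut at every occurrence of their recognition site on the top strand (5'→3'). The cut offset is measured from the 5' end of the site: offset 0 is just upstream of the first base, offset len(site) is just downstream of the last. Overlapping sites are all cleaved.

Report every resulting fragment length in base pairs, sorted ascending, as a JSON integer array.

Per-enzyme occurrences:
  LmaII (CATT, off=4): starts [152] → cuts [156]
  WciIX (CACCAC, off=1): no sites
  OquIV (ACCT, off=2): starts [21, 142] → cuts [23, 144]
  CdoI (GGCACTG, off=5): no sites

Pooled cuts: [23, 144, 156]

Fragment lengths:
  23→144: 121 bp
  144→156: 12 bp
  156→23 (wrap): 165-156+23 = 32 bp

[12,32,121]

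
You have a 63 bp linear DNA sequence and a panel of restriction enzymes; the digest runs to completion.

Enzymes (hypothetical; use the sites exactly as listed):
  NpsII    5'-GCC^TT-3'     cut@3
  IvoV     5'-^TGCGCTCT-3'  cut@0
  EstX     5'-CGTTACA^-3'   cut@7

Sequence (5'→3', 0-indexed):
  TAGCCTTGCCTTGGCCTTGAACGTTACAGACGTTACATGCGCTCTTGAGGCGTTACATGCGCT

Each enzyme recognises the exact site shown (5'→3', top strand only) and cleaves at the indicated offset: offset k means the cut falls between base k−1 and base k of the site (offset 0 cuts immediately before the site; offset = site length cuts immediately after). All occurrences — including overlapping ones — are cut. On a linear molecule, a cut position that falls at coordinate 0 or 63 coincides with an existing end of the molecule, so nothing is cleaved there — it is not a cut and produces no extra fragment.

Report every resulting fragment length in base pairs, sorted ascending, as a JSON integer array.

Scan for sites:
  NpsII GCCTT/3: at [2, 7, 13] ⇒ [5, 10, 16]
  IvoV TGCGCTCT/0: at [37] ⇒ [37]
  EstX CGTTACA/7: at [21, 30, 50] ⇒ [28, 37, 57]

Pooled cuts: [5, 10, 16, 28, 37, 57]

Fragments:
  [0,5): 5 bp
  [5,10): 5 bp
  [10,16): 6 bp
  [16,28): 12 bp
  [28,37): 9 bp
  [37,57): 20 bp
  [57,63): 6 bp

[5,5,6,6,9,12,20]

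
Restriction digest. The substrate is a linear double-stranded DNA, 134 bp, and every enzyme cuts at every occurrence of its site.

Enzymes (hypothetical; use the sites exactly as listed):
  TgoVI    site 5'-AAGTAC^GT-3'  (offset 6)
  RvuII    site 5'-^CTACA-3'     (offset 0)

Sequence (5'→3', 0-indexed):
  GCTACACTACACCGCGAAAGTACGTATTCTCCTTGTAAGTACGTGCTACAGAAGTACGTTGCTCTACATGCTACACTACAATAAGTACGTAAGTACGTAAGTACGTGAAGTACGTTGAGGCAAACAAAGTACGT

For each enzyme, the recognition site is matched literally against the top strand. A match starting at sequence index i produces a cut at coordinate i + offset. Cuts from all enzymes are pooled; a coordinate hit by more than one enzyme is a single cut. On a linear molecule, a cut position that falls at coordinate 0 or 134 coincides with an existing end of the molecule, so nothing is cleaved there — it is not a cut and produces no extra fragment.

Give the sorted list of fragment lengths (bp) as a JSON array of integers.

Site scan:
  TgoVI AAGTACGT/6: at [17, 36, 51, 82, 90, 98, 107, 126] ⇒ [23, 42, 57, 88, 96, 104, 113, 132]
  RvuII CTACA/0: at [1, 6, 45, 63, 70, 75] ⇒ [1, 6, 45, 63, 70, 75]

Pooled cuts: [1, 6, 23, 42, 45, 57, 63, 70, 75, 88, 96, 104, 113, 132]

Fragments:
  [0,1): 1 bp
  [1,6): 5 bp
  [6,23): 17 bp
  [23,42): 19 bp
  [42,45): 3 bp
  [45,57): 12 bp
  [57,63): 6 bp
  [63,70): 7 bp
  [70,75): 5 bp
  [75,88): 13 bp
  [88,96): 8 bp
  [96,104): 8 bp
  [104,113): 9 bp
  [113,132): 19 bp
  [132,134): 2 bp

[1,2,3,5,5,6,7,8,8,9,12,13,17,19,19]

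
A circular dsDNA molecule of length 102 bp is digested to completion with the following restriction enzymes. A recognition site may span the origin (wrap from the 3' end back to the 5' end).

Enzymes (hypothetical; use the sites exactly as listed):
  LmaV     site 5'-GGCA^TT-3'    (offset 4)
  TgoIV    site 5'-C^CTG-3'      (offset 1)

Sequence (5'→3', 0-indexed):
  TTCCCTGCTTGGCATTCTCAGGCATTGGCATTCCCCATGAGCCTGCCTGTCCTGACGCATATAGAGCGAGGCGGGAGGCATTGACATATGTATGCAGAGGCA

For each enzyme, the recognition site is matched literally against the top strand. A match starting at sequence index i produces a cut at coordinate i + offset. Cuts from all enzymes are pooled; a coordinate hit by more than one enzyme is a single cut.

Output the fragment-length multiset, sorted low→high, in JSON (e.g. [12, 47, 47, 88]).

[4,4,5,6,10,10,12,22,29]

Scan for sites:
  LmaV (GGCATT, off=4): starts [10, 20, 26, 76, 98] → cuts [0, 14, 24, 30, 80]
  TgoIV (CCTG, off=1): starts [3, 41, 45, 50] → cuts [4, 42, 46, 51]

All cut coordinates (distinct, sorted): [0, 4, 14, 24, 30, 42, 46, 51, 80]

Fragments:
  0→4: 4 bp
  4→14: 10 bp
  14→24: 10 bp
  24→30: 6 bp
  30→42: 12 bp
  42→46: 4 bp
  46→51: 5 bp
  51→80: 29 bp
  80→0 (wrap): 102-80+0 = 22 bp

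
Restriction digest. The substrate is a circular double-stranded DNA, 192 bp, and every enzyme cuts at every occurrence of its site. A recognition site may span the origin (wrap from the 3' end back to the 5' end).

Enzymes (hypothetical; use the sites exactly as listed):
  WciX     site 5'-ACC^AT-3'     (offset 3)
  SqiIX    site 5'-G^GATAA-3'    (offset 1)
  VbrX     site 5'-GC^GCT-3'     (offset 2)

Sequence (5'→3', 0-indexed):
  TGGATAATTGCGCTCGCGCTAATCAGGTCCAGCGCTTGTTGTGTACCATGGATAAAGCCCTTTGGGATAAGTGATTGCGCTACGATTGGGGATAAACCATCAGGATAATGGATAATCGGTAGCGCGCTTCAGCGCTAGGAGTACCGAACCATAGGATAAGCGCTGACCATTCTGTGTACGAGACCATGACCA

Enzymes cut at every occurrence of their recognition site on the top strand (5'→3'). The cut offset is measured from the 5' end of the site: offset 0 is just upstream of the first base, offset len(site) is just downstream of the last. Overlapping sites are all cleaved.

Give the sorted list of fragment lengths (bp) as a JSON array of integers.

[3,3,4,5,6,6,7,7,7,8,8,9,12,13,14,15,15,16,17,17]

Site scan:
  WciX ACCAT/3: at [44, 95, 147, 165, 182, 188] ⇒ [47, 98, 150, 168, 185, 191]
  SqiIX GGATAA/1: at [1, 49, 64, 89, 102, 109, 153] ⇒ [2, 50, 65, 90, 103, 110, 154]
  VbrX GCGCT/2: at [9, 15, 31, 76, 123, 131, 159] ⇒ [11, 17, 33, 78, 125, 133, 161]

All cut coordinates (distinct, sorted): [2, 11, 17, 33, 47, 50, 65, 78, 90, 98, 103, 110, 125, 133, 150, 154, 161, 168, 185, 191]

Fragment lengths:
  2→11: 9 bp
  11→17: 6 bp
  17→33: 16 bp
  33→47: 14 bp
  47→50: 3 bp
  50→65: 15 bp
  65→78: 13 bp
  78→90: 12 bp
  90→98: 8 bp
  98→103: 5 bp
  103→110: 7 bp
  110→125: 15 bp
  125→133: 8 bp
  133→150: 17 bp
  150→154: 4 bp
  154→161: 7 bp
  161→168: 7 bp
  168→185: 17 bp
  185→191: 6 bp
  191→2 (wrap): 192-191+2 = 3 bp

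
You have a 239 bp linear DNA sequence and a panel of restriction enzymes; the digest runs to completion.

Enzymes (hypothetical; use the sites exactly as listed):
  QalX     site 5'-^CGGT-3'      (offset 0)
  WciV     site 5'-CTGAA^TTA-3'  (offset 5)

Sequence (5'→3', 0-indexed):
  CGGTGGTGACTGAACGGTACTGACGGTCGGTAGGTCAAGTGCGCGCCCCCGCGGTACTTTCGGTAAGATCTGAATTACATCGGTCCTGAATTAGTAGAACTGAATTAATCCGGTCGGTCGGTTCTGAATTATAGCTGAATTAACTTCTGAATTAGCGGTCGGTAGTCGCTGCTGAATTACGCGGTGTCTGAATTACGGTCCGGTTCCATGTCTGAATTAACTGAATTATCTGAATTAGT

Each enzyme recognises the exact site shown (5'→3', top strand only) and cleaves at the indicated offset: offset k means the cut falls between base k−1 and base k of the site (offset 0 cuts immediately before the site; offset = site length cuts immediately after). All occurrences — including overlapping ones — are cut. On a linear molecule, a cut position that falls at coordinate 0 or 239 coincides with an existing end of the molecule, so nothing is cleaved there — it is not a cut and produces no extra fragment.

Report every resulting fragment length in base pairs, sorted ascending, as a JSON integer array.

Per-enzyme occurrences:
  QalX CGGT/0: at [0, 14, 23, 27, 51, 60, 80, 110, 114, 118, 155, 159, 181, 195, 200] ⇒ [14, 23, 27, 51, 60, 80, 110, 114, 118, 155, 159, 181, 195, 200] (position 0 is a terminus of the linear molecule — no cut)
  WciV CTGAATTA/5: at [69, 85, 99, 123, 134, 146, 171, 187, 211, 220, 229] ⇒ [74, 90, 104, 128, 139, 151, 176, 192, 216, 225, 234]

All cut coordinates (distinct, sorted): [14, 23, 27, 51, 60, 74, 80, 90, 104, 110, 114, 118, 128, 139, 151, 155, 159, 176, 181, 192, 195, 200, 216, 225, 234]

Fragments:
  [0,14): 14 bp
  [14,23): 9 bp
  [23,27): 4 bp
  [27,51): 24 bp
  [51,60): 9 bp
  [60,74): 14 bp
  [74,80): 6 bp
  [80,90): 10 bp
  [90,104): 14 bp
  [104,110): 6 bp
  [110,114): 4 bp
  [114,118): 4 bp
  [118,128): 10 bp
  [128,139): 11 bp
  [139,151): 12 bp
  [151,155): 4 bp
  [155,159): 4 bp
  [159,176): 17 bp
  [176,181): 5 bp
  [181,192): 11 bp
  [192,195): 3 bp
  [195,200): 5 bp
  [200,216): 16 bp
  [216,225): 9 bp
  [225,234): 9 bp
  [234,239): 5 bp

[3,4,4,4,4,4,5,5,5,6,6,9,9,9,9,10,10,11,11,12,14,14,14,16,17,24]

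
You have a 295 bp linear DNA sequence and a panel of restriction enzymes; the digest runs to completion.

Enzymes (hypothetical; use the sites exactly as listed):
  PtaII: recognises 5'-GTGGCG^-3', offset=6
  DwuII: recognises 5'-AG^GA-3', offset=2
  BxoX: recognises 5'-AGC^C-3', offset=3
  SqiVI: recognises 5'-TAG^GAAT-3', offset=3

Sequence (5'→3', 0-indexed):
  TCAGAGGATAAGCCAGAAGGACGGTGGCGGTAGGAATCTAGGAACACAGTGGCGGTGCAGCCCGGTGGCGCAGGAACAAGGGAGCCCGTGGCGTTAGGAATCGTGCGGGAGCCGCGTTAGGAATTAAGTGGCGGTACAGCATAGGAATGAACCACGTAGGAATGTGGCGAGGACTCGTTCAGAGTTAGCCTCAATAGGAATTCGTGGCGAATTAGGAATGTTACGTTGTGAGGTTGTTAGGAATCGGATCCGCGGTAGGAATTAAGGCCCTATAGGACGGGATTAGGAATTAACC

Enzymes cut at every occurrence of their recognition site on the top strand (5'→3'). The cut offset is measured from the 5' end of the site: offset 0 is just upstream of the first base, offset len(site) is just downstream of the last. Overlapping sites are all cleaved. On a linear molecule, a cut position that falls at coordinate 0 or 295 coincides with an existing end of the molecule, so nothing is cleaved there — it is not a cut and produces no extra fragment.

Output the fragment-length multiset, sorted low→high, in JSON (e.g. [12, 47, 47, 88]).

[2,3,4,4,6,6,6,7,7,8,8,8,8,9,9,10,10,11,11,12,12,13,13,15,15,17,18,18,25]

Site scan:
  PtaII (GTGGCG, off=6): starts [23, 48, 64, 87, 127, 163, 203] → cuts [29, 54, 70, 93, 133, 169, 209]
  DwuII (AGGA, off=2): starts [4, 17, 31, 39, 71, 95, 118, 142, 157, 169, 195, 213, 238, 256, 273, 284] → cuts [6, 19, 33, 41, 73, 97, 120, 144, 159, 171, 197, 215, 240, 258, 275, 286]
  BxoX (AGCC, off=3): starts [10, 58, 82, 109, 186] → cuts [13, 61, 85, 112, 189]
  SqiVI (TAGGAAT, off=3): starts [30, 94, 117, 141, 156, 194, 212, 237, 255, 283] → cuts [33, 97, 120, 144, 159, 197, 215, 240, 258, 286]

All cut coordinates (distinct, sorted): [6, 13, 19, 29, 33, 41, 54, 61, 70, 73, 85, 93, 97, 112, 120, 133, 144, 159, 169, 171, 189, 197, 209, 215, 240, 258, 275, 286]

Fragment lengths:
  [0,6): 6 bp
  [6,13): 7 bp
  [13,19): 6 bp
  [19,29): 10 bp
  [29,33): 4 bp
  [33,41): 8 bp
  [41,54): 13 bp
  [54,61): 7 bp
  [61,70): 9 bp
  [70,73): 3 bp
  [73,85): 12 bp
  [85,93): 8 bp
  [93,97): 4 bp
  [97,112): 15 bp
  [112,120): 8 bp
  [120,133): 13 bp
  [133,144): 11 bp
  [144,159): 15 bp
  [159,169): 10 bp
  [169,171): 2 bp
  [171,189): 18 bp
  [189,197): 8 bp
  [197,209): 12 bp
  [209,215): 6 bp
  [215,240): 25 bp
  [240,258): 18 bp
  [258,275): 17 bp
  [275,286): 11 bp
  [286,295): 9 bp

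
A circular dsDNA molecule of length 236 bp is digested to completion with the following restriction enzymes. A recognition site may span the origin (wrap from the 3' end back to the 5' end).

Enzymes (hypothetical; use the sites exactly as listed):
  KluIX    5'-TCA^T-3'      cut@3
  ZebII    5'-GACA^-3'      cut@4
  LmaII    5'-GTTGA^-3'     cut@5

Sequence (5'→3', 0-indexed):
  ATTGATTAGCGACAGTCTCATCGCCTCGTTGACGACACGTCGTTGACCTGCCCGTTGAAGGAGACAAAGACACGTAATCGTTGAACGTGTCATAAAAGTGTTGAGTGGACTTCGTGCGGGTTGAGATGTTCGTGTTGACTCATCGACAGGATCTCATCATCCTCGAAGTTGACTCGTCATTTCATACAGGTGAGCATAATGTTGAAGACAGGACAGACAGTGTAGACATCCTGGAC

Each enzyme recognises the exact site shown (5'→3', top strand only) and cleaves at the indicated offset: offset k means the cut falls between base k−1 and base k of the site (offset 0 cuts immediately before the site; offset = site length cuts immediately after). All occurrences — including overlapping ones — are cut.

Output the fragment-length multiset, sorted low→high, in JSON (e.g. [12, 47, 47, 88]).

[3,4,4,5,5,5,5,6,6,6,7,8,8,8,9,9,9,12,12,12,12,13,13,14,20,21]

Site scan:
  KluIX TCAT/3: at [17, 89, 139, 153, 156, 176, 181] ⇒ [20, 92, 142, 156, 159, 179, 184]
  ZebII GACA/4: at [10, 33, 62, 68, 144, 206, 211, 215, 224, 233] ⇒ [1, 14, 37, 66, 72, 148, 210, 215, 219, 228]
  LmaII GTTGA/5: at [27, 41, 53, 79, 99, 119, 133, 167, 200] ⇒ [32, 46, 58, 84, 104, 124, 138, 172, 205]

All cut coordinates (distinct, sorted): [1, 14, 20, 32, 37, 46, 58, 66, 72, 84, 92, 104, 124, 138, 142, 148, 156, 159, 172, 179, 184, 205, 210, 215, 219, 228]

Fragments:
  1→14: 13 bp
  14→20: 6 bp
  20→32: 12 bp
  32→37: 5 bp
  37→46: 9 bp
  46→58: 12 bp
  58→66: 8 bp
  66→72: 6 bp
  72→84: 12 bp
  84→92: 8 bp
  92→104: 12 bp
  104→124: 20 bp
  124→138: 14 bp
  138→142: 4 bp
  142→148: 6 bp
  148→156: 8 bp
  156→159: 3 bp
  159→172: 13 bp
  172→179: 7 bp
  179→184: 5 bp
  184→205: 21 bp
  205→210: 5 bp
  210→215: 5 bp
  215→219: 4 bp
  219→228: 9 bp
  228→1 (wrap): 236-228+1 = 9 bp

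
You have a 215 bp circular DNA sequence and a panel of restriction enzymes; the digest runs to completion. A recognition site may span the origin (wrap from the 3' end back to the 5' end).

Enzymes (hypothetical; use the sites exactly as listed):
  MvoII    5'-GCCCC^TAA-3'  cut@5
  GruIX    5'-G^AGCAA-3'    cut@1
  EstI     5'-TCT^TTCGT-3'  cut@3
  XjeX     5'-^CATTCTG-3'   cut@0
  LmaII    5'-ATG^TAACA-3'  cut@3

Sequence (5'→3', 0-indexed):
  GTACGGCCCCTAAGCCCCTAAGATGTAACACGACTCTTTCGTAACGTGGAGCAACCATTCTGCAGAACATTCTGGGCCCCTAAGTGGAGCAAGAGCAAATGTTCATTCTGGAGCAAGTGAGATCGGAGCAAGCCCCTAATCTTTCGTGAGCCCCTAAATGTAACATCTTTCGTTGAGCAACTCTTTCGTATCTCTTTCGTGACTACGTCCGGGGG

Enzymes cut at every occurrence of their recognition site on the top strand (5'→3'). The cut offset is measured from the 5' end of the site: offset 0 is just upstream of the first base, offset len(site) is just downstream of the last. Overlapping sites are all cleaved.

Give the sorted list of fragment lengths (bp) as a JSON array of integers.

Per-enzyme occurrences:
  MvoII (GCCCCTAA, off=5): starts [5, 13, 75, 131, 149] → cuts [10, 18, 80, 136, 154]
  GruIX (GAGCAA, off=1): starts [48, 86, 92, 110, 125, 174] → cuts [49, 87, 93, 111, 126, 175]
  EstI (TCTTTCGT, off=3): starts [34, 139, 165, 181, 192] → cuts [37, 142, 168, 184, 195]
  XjeX (CATTCTG, off=0): starts [55, 67, 103] → cuts [55, 67, 103]
  LmaII (ATGTAACA, off=3): starts [22, 157] → cuts [25, 160]

All cut coordinates (distinct, sorted): [10, 18, 25, 37, 49, 55, 67, 80, 87, 93, 103, 111, 126, 136, 142, 154, 160, 168, 175, 184, 195]

Fragments:
  10→18: 8 bp
  18→25: 7 bp
  25→37: 12 bp
  37→49: 12 bp
  49→55: 6 bp
  55→67: 12 bp
  67→80: 13 bp
  80→87: 7 bp
  87→93: 6 bp
  93→103: 10 bp
  103→111: 8 bp
  111→126: 15 bp
  126→136: 10 bp
  136→142: 6 bp
  142→154: 12 bp
  154→160: 6 bp
  160→168: 8 bp
  168→175: 7 bp
  175→184: 9 bp
  184→195: 11 bp
  195→10 (wrap): 215-195+10 = 30 bp

[6,6,6,6,7,7,7,8,8,8,9,10,10,11,12,12,12,12,13,15,30]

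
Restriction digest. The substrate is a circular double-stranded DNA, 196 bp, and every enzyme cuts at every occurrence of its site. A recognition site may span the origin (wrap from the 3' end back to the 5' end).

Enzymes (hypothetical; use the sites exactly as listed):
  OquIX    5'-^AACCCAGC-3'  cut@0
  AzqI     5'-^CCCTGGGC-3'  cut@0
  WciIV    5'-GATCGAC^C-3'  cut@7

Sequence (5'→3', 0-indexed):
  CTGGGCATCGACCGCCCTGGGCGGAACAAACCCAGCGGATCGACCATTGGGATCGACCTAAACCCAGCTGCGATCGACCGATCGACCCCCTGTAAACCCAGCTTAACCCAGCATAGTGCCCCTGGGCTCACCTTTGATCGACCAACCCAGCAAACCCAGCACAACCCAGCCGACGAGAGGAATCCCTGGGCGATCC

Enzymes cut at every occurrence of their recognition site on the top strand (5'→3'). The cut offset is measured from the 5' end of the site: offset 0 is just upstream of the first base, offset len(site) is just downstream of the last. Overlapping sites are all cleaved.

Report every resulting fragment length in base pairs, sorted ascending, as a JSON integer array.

Scan for sites:
  OquIX (AACCCAGC, off=0): starts [28, 60, 94, 104, 143, 152, 162] → cuts [28, 60, 94, 104, 143, 152, 162]
  AzqI (CCCTGGGC, off=0): starts [14, 119, 183, 194] → cuts [14, 119, 183, 194]
  WciIV (GATCGACC, off=7): starts [37, 50, 71, 79, 135] → cuts [44, 57, 78, 86, 142]

All cut coordinates (distinct, sorted): [14, 28, 44, 57, 60, 78, 86, 94, 104, 119, 142, 143, 152, 162, 183, 194]

Fragments:
  14→28: 14 bp
  28→44: 16 bp
  44→57: 13 bp
  57→60: 3 bp
  60→78: 18 bp
  78→86: 8 bp
  86→94: 8 bp
  94→104: 10 bp
  104→119: 15 bp
  119→142: 23 bp
  142→143: 1 bp
  143→152: 9 bp
  152→162: 10 bp
  162→183: 21 bp
  183→194: 11 bp
  194→14 (wrap): 196-194+14 = 16 bp

[1,3,8,8,9,10,10,11,13,14,15,16,16,18,21,23]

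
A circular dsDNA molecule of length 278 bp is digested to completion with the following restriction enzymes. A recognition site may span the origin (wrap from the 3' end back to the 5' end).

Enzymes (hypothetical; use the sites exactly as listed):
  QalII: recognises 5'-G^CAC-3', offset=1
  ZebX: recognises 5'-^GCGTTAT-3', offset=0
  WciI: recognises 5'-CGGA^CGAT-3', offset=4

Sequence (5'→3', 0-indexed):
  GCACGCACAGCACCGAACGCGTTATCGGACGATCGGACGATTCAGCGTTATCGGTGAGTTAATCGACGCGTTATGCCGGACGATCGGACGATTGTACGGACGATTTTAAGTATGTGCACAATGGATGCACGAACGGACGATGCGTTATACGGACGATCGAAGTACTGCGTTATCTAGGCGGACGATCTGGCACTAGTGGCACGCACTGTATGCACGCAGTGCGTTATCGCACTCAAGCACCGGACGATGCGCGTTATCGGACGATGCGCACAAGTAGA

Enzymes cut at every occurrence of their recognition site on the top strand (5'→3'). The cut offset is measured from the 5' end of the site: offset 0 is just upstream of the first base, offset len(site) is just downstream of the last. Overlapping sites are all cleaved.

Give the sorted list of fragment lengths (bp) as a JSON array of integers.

[4,4,4,5,6,7,7,7,8,8,8,8,8,8,9,9,9,10,11,11,11,11,12,12,13,13,16,16,23]

Per-enzyme occurrences:
  QalII GCAC/1: at [0, 4, 9, 115, 126, 189, 198, 202, 211, 228, 236, 267] ⇒ [1, 5, 10, 116, 127, 190, 199, 203, 212, 229, 237, 268]
  ZebX GCGTTAT/0: at [18, 44, 67, 141, 166, 220, 250] ⇒ [18, 44, 67, 141, 166, 220, 250]
  WciI CGGACGAT/4: at [25, 33, 76, 84, 96, 133, 149, 178, 240, 257] ⇒ [29, 37, 80, 88, 100, 137, 153, 182, 244, 261]

All cut coordinates (distinct, sorted): [1, 5, 10, 18, 29, 37, 44, 67, 80, 88, 100, 116, 127, 137, 141, 153, 166, 182, 190, 199, 203, 212, 220, 229, 237, 244, 250, 261, 268]

Fragments:
  1→5: 4 bp
  5→10: 5 bp
  10→18: 8 bp
  18→29: 11 bp
  29→37: 8 bp
  37→44: 7 bp
  44→67: 23 bp
  67→80: 13 bp
  80→88: 8 bp
  88→100: 12 bp
  100→116: 16 bp
  116→127: 11 bp
  127→137: 10 bp
  137→141: 4 bp
  141→153: 12 bp
  153→166: 13 bp
  166→182: 16 bp
  182→190: 8 bp
  190→199: 9 bp
  199→203: 4 bp
  203→212: 9 bp
  212→220: 8 bp
  220→229: 9 bp
  229→237: 8 bp
  237→244: 7 bp
  244→250: 6 bp
  250→261: 11 bp
  261→268: 7 bp
  268→1 (wrap): 278-268+1 = 11 bp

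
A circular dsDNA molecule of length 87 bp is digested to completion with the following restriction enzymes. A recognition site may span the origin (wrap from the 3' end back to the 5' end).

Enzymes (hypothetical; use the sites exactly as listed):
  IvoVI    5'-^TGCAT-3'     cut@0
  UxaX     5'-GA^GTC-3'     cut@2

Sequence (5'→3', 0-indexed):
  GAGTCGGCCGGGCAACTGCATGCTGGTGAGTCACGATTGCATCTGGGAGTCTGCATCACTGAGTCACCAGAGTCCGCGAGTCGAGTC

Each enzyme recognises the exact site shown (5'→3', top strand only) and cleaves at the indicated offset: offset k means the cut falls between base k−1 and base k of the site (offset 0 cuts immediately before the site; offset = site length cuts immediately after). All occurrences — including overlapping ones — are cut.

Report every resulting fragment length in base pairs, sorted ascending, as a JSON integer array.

[3,5,5,8,8,9,11,11,13,14]

Site scan:
  IvoVI (TGCAT, off=0): starts [16, 37, 51] → cuts [16, 37, 51]
  UxaX (GAGTC, off=2): starts [0, 27, 46, 60, 69, 77, 82] → cuts [2, 29, 48, 62, 71, 79, 84]

All cut coordinates (distinct, sorted): [2, 16, 29, 37, 48, 51, 62, 71, 79, 84]

Fragments:
  2→16: 14 bp
  16→29: 13 bp
  29→37: 8 bp
  37→48: 11 bp
  48→51: 3 bp
  51→62: 11 bp
  62→71: 9 bp
  71→79: 8 bp
  79→84: 5 bp
  84→2 (wrap): 87-84+2 = 5 bp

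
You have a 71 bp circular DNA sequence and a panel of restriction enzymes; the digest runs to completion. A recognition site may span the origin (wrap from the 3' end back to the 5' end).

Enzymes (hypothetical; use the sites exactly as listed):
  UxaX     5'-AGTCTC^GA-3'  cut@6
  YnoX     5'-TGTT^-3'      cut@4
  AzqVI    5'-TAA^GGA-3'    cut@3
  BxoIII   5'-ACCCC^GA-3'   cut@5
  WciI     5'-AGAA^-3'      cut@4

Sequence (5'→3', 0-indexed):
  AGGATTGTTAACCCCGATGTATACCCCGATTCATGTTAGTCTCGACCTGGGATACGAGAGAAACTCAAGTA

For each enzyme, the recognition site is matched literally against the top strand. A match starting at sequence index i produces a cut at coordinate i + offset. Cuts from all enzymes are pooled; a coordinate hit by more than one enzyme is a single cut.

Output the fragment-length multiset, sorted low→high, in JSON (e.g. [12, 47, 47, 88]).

Scan for sites:
  UxaX AGTCTCGA/6: at [37] ⇒ [43]
  YnoX TGTT/4: at [5, 33] ⇒ [9, 37]
  AzqVI TAAGGA/3: at [69] ⇒ [1]
  BxoIII ACCCCGA/5: at [10, 22] ⇒ [15, 27]
  WciI AGAA/4: at [58] ⇒ [62]

Pooled cuts: [1, 9, 15, 27, 37, 43, 62]

Fragment lengths:
  1→9: 8 bp
  9→15: 6 bp
  15→27: 12 bp
  27→37: 10 bp
  37→43: 6 bp
  43→62: 19 bp
  62→1 (wrap): 71-62+1 = 10 bp

[6,6,8,10,10,12,19]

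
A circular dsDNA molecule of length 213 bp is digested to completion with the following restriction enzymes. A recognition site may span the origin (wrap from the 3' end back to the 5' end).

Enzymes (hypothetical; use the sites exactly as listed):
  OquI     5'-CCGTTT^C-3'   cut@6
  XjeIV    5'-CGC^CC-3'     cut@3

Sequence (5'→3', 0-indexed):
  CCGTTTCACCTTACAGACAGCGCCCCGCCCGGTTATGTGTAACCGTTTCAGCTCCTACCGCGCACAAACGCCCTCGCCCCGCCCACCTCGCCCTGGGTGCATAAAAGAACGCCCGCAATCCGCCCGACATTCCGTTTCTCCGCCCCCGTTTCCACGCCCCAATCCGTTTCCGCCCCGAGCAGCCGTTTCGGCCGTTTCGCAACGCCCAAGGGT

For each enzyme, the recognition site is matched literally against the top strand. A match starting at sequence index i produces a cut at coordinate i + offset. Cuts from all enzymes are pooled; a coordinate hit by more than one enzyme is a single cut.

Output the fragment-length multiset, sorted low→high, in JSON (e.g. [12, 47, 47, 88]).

Site scan:
  OquI (CCGTTTC, off=6): starts [0, 42, 131, 145, 163, 182, 191] → cuts [6, 48, 137, 151, 169, 188, 197]
  XjeIV (CGCCC, off=3): starts [20, 25, 68, 74, 79, 88, 109, 120, 140, 154, 170, 202] → cuts [23, 28, 71, 77, 82, 91, 112, 123, 143, 157, 173, 205]

Pooled cuts: [6, 23, 28, 48, 71, 77, 82, 91, 112, 123, 137, 143, 151, 157, 169, 173, 188, 197, 205]

Fragment lengths:
  6→23: 17 bp
  23→28: 5 bp
  28→48: 20 bp
  48→71: 23 bp
  71→77: 6 bp
  77→82: 5 bp
  82→91: 9 bp
  91→112: 21 bp
  112→123: 11 bp
  123→137: 14 bp
  137→143: 6 bp
  143→151: 8 bp
  151→157: 6 bp
  157→169: 12 bp
  169→173: 4 bp
  173→188: 15 bp
  188→197: 9 bp
  197→205: 8 bp
  205→6 (wrap): 213-205+6 = 14 bp

[4,5,5,6,6,6,8,8,9,9,11,12,14,14,15,17,20,21,23]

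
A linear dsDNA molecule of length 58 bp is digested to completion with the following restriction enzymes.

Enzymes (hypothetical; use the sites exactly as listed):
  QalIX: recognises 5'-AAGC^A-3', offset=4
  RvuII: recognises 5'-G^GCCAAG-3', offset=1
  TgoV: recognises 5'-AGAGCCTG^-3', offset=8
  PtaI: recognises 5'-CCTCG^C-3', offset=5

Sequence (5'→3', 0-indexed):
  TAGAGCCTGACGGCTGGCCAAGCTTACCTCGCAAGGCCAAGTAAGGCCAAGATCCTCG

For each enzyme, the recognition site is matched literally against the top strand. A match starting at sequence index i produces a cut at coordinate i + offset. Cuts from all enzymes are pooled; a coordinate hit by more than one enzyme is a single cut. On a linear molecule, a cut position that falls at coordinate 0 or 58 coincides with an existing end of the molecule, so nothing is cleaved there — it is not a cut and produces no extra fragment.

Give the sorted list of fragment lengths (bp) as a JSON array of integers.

[4,7,9,10,13,15]

Per-enzyme occurrences:
  QalIX (AAGCA, off=4): no sites
  RvuII (GGCCAAG, off=1): starts [15, 34, 44] → cuts [16, 35, 45]
  TgoV (AGAGCCTG, off=8): starts [1] → cuts [9]
  PtaI (CCTCGC, off=5): starts [26] → cuts [31]

Pooled cuts: [9, 16, 31, 35, 45]

Fragment lengths:
  [0,9): 9 bp
  [9,16): 7 bp
  [16,31): 15 bp
  [31,35): 4 bp
  [35,45): 10 bp
  [45,58): 13 bp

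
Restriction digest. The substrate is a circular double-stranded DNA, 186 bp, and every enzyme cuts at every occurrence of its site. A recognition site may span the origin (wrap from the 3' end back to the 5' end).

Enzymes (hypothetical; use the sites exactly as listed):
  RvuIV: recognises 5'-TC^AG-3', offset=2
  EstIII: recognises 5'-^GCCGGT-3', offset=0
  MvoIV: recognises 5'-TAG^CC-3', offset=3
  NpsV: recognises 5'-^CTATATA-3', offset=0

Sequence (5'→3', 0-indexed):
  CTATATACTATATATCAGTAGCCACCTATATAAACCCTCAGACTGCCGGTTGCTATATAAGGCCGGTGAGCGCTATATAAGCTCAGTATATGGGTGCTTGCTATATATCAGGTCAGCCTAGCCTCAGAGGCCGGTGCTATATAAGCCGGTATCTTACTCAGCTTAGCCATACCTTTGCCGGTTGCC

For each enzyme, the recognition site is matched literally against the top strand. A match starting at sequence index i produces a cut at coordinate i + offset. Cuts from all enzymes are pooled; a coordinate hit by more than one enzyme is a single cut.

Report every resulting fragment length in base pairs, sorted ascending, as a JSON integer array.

Site scan:
  RvuIV (TCAG, off=2): starts [14, 37, 82, 107, 112, 123, 157] → cuts [16, 39, 84, 109, 114, 125, 159]
  EstIII (GCCGGT, off=0): starts [44, 61, 129, 144, 176] → cuts [44, 61, 129, 144, 176]
  MvoIV (TAGCC, off=3): starts [18, 118, 163] → cuts [21, 121, 166]
  NpsV (CTATATA, off=0): starts [0, 7, 25, 52, 72, 100, 136] → cuts [0, 7, 25, 52, 72, 100, 136]

Pooled cuts: [0, 7, 16, 21, 25, 39, 44, 52, 61, 72, 84, 100, 109, 114, 121, 125, 129, 136, 144, 159, 166, 176]

Fragment lengths:
  0→7: 7 bp
  7→16: 9 bp
  16→21: 5 bp
  21→25: 4 bp
  25→39: 14 bp
  39→44: 5 bp
  44→52: 8 bp
  52→61: 9 bp
  61→72: 11 bp
  72→84: 12 bp
  84→100: 16 bp
  100→109: 9 bp
  109→114: 5 bp
  114→121: 7 bp
  121→125: 4 bp
  125→129: 4 bp
  129→136: 7 bp
  136→144: 8 bp
  144→159: 15 bp
  159→166: 7 bp
  166→176: 10 bp
  176→0 (wrap): 186-176+0 = 10 bp

[4,4,4,5,5,5,7,7,7,7,8,8,9,9,9,10,10,11,12,14,15,16]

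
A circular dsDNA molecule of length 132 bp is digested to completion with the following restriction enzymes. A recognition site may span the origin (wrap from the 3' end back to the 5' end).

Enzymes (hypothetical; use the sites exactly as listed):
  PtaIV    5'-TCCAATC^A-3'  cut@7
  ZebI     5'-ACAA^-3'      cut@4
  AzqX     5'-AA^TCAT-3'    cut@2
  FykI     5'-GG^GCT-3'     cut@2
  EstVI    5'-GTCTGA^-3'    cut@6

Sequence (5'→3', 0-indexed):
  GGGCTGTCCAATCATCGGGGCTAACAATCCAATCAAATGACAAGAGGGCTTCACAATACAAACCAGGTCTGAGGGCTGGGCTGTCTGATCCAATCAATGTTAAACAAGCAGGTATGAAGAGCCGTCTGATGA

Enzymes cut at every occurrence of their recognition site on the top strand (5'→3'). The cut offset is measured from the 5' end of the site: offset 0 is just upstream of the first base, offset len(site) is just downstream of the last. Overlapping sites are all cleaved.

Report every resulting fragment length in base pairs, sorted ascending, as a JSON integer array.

[2,2,4,5,5,5,6,7,7,8,9,9,9,9,11,12,22]

Per-enzyme occurrences:
  PtaIV (TCCAATCA, off=7): starts [6, 27, 88] → cuts [13, 34, 95]
  ZebI (ACAA, off=4): starts [23, 39, 52, 57, 103] → cuts [27, 43, 56, 61, 107]
  AzqX (AATCAT, off=2): starts [9] → cuts [11]
  FykI (GGGCT, off=2): starts [0, 17, 45, 72, 77] → cuts [2, 19, 47, 74, 79]
  EstVI (GTCTGA, off=6): starts [66, 82, 123] → cuts [72, 88, 129]

Pooled cuts: [2, 11, 13, 19, 27, 34, 43, 47, 56, 61, 72, 74, 79, 88, 95, 107, 129]

Fragment lengths:
  2→11: 9 bp
  11→13: 2 bp
  13→19: 6 bp
  19→27: 8 bp
  27→34: 7 bp
  34→43: 9 bp
  43→47: 4 bp
  47→56: 9 bp
  56→61: 5 bp
  61→72: 11 bp
  72→74: 2 bp
  74→79: 5 bp
  79→88: 9 bp
  88→95: 7 bp
  95→107: 12 bp
  107→129: 22 bp
  129→2 (wrap): 132-129+2 = 5 bp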